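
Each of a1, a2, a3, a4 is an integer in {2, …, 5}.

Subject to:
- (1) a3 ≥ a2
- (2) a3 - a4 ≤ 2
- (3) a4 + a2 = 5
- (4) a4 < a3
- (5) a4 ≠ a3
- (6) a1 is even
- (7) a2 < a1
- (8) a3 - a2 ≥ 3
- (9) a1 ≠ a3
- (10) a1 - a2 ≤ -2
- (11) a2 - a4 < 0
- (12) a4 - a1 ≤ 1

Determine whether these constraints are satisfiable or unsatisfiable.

Constraints 2, 8, 10, and 12 give a2 − a1 ≥ 2, a1 − a4 ≥ -1, a4 − a3 ≥ -2, a3 − a2 ≥ 3.
Adding all 4 inequalities: the left sides telescope to 0, and the right sides sum to 2 + (-1) + (-2) + 3 = 2. So 0 ≥ 2, which is false.

Unsatisfiable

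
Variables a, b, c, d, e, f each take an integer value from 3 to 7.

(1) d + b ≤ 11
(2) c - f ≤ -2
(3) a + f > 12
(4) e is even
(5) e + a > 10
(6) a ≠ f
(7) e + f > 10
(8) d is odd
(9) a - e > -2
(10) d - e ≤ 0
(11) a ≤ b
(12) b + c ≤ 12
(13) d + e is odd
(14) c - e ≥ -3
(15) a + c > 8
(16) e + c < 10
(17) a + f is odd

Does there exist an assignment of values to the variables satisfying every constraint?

Satisfiable

One satisfying assignment is a = 7, b = 7, c = 3, d = 3, e = 6, f = 6.
For the less obvious constraints — constraint 1: d + b = 10; constraint 2: c - f = -3 — and the others hold by inspection.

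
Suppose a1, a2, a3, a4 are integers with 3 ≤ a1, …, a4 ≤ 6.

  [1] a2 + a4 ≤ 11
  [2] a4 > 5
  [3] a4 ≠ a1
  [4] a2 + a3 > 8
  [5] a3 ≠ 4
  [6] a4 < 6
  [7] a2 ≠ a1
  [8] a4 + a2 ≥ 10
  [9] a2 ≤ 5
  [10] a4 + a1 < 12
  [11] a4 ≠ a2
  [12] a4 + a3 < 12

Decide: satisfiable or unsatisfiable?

Unsatisfiable

From constraint 2: a4 ≥ 6. From constraint 6: a4 ≤ 5. But 5 < 6, so no value of a4 works.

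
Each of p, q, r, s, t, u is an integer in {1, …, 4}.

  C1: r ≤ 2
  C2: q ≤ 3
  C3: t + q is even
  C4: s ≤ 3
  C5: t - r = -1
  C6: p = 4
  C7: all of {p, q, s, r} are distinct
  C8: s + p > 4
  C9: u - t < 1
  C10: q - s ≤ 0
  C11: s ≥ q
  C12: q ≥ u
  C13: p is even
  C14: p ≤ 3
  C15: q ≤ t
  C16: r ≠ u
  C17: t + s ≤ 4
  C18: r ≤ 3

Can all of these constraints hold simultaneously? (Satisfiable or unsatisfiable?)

Unsatisfiable

Constraints 2, 4, 14, and 18 confine each of p, q, s, r to the 3 values {1, …, 3} (the domain already gives each ≥ 1).
Constraint 7 requires all 4 of them to be distinct, but only 3 values are available — impossible by the pigeonhole principle.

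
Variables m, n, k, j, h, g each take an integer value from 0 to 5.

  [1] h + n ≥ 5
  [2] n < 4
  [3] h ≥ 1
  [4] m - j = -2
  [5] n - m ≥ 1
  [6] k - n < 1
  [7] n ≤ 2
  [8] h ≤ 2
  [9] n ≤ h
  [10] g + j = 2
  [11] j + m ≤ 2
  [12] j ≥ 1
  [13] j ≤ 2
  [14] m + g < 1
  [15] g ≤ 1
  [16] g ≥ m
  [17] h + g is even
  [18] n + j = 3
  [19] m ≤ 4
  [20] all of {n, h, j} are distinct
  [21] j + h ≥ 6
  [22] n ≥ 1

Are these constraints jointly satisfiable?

Constraints 3, 7, 8, 12, 13, and 22 confine each of n, h, j to the 2 values {1, 2}.
Constraint 20 requires all 3 of them to be distinct, but only 2 values are available — impossible by the pigeonhole principle.

Unsatisfiable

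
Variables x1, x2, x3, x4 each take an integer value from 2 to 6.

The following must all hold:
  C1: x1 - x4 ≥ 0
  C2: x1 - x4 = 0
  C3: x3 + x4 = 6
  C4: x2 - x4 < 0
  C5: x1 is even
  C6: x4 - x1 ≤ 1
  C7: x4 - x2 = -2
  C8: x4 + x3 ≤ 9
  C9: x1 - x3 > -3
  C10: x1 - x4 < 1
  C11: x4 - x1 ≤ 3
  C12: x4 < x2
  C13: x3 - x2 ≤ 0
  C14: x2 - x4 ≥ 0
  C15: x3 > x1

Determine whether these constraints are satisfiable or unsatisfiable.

Constraints 1, 4, 13, and 15 give x3 ≤ x2, x2 < x4, x4 ≤ x1, x1 < x3. Chaining: x3 ≤ x2 < x4 ≤ x1 < x3, which forces x3 < x3 — impossible.

Unsatisfiable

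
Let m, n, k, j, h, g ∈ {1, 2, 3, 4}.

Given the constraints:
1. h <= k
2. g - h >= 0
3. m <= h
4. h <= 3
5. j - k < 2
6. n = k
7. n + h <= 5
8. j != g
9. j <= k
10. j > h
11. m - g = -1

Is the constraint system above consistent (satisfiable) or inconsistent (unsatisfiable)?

Setting (m, n, k, j, h, g) = (1, 4, 4, 4, 1, 2) satisfies everything: constraint 2: g - h = 1; constraint 5: j - k = 0, and the others follow.

Satisfiable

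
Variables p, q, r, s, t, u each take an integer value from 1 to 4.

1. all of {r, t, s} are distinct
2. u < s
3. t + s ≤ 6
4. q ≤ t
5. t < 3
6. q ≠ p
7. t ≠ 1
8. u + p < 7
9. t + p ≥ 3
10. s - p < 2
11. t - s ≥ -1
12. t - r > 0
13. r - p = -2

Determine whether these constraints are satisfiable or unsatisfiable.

Satisfiable

Setting (p, q, r, s, t, u) = (3, 1, 1, 3, 2, 1) satisfies everything: constraint 3: t + s = 5; constraint 8: u + p = 4; constraint 9: t + p = 5, and the others follow.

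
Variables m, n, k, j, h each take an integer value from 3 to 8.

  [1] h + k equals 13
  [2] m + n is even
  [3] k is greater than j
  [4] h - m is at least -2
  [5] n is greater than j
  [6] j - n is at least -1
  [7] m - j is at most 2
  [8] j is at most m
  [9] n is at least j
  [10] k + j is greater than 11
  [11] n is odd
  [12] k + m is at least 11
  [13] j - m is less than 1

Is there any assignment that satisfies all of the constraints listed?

Satisfiable

The assignment m = 5, n = 5, k = 8, j = 4, h = 5 works:
  constraint 1 holds since h + k = 13.
  constraint 4 holds since h - m = 0.
  constraint 6 holds since j - n = -1.
The rest check out directly.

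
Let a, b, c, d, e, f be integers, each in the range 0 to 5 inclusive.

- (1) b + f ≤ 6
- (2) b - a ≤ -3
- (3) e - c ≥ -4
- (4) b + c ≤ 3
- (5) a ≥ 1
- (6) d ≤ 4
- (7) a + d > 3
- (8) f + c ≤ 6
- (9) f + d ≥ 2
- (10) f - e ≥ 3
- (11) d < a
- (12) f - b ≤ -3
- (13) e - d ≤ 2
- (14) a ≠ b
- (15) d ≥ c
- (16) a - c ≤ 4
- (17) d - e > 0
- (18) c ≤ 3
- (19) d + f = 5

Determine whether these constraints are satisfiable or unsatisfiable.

Constraints 2, 3, 10, 12, and 16 give c − a ≥ -4, a − b ≥ 3, b − f ≥ 3, f − e ≥ 3, e − c ≥ -4.
Adding all 5 inequalities: the left sides telescope to 0, and the right sides sum to (-4) + 3 + 3 + 3 + (-4) = 1. So 0 ≥ 1, which is false.

Unsatisfiable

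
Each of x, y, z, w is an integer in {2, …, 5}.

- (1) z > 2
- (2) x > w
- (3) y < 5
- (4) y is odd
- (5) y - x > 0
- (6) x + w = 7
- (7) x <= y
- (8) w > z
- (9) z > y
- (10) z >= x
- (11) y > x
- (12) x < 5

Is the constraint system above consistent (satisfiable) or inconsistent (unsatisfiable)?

Constraints 2, 5, 8, and 9 give z < w, w < x, x < y, y < z. Chaining: z < w < x < y < z, which forces z < z — impossible.

Unsatisfiable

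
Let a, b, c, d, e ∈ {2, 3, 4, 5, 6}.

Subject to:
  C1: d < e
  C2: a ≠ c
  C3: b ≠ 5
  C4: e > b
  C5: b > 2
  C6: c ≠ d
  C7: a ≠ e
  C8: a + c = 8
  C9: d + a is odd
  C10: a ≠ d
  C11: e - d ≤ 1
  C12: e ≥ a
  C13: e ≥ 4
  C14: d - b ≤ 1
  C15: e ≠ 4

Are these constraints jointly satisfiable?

Satisfiable

Try a = 3, b = 3, c = 5, d = 4, e = 5.
Check constraint 8: a + c = 8; constraint 11: e - d = 1. The remaining constraints are straightforward to verify.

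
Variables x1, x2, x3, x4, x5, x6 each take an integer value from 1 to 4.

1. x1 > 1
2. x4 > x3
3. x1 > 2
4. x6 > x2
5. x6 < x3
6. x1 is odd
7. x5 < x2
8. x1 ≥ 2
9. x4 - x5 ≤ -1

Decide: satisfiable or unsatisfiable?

Constraints 2, 4, 5, 7, and 9 give x4 < x5, x5 < x2, x2 < x6, x6 < x3, x3 < x4. Chaining: x4 < x5 < x2 < x6 < x3 < x4, which forces x4 < x4 — impossible.

Unsatisfiable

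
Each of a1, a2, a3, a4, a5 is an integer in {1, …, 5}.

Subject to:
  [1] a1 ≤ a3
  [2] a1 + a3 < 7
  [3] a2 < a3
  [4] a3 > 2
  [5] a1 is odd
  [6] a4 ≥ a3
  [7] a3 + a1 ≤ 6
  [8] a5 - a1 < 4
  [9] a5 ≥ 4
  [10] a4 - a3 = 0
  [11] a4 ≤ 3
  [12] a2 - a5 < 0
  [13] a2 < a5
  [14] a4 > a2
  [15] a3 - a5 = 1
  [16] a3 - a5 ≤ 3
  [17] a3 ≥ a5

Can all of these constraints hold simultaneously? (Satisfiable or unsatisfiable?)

From constraints 9 and 17: a3 ≥ a5 and a5 ≥ 4, so a3 ≥ 4. From constraints 6 and 11: a3 ≤ a4 and a4 ≤ 3, so a3 ≤ 3. But 3 < 4, so no value of a3 works.

Unsatisfiable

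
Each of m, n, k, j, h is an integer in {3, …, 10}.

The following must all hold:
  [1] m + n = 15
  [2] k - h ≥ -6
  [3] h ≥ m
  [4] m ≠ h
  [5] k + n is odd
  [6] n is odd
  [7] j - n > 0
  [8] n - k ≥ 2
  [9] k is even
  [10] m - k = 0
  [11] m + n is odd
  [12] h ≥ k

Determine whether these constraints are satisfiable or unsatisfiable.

Setting (m, n, k, j, h) = (6, 9, 6, 10, 9) satisfies everything: constraint 1: m + n = 15; constraint 2: k - h = -3, and the others follow.

Satisfiable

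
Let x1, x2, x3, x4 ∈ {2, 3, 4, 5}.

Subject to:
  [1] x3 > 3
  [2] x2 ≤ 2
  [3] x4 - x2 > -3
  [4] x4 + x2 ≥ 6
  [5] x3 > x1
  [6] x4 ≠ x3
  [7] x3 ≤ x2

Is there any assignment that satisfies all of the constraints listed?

From constraint 1: x3 ≥ 4. From constraints 2 and 7: x3 ≤ x2 and x2 ≤ 2, so x3 ≤ 2. But 2 < 4, so no value of x3 works.

Unsatisfiable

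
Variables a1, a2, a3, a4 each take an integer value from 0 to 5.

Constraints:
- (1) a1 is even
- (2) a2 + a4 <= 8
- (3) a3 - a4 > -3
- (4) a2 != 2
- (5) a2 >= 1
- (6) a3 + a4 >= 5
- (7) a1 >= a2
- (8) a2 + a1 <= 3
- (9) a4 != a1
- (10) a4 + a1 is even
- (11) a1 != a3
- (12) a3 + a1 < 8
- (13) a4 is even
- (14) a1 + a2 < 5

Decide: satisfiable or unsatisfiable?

Satisfiable

One satisfying assignment is a1 = 2, a2 = 1, a3 = 4, a4 = 4.
For the less obvious constraints — constraint 2: a2 + a4 = 5; constraint 3: a3 - a4 = 0 — and the others hold by inspection.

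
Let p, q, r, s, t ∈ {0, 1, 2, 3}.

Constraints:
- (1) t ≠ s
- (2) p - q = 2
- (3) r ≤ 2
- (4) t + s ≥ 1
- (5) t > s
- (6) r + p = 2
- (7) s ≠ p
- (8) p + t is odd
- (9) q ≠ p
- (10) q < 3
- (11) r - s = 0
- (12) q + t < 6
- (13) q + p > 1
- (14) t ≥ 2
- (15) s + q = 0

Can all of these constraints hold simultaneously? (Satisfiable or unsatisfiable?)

Satisfiable

Take p = 2, q = 0, r = 0, s = 0, t = 3. Then constraint 2: p - q = 2; constraint 4: t + s = 3, and every other listed constraint is also met.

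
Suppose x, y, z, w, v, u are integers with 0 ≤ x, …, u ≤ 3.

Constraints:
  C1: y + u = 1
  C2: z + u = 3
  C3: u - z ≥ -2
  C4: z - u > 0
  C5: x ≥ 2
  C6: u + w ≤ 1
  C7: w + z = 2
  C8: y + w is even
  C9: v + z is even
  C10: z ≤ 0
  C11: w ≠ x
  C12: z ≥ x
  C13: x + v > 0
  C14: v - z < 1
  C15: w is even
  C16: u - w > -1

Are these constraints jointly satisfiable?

Unsatisfiable

From constraint 5: x ≥ 2. From constraints 10 and 12: x ≤ z and z ≤ 0, so x ≤ 0. But 0 < 2, so no value of x works.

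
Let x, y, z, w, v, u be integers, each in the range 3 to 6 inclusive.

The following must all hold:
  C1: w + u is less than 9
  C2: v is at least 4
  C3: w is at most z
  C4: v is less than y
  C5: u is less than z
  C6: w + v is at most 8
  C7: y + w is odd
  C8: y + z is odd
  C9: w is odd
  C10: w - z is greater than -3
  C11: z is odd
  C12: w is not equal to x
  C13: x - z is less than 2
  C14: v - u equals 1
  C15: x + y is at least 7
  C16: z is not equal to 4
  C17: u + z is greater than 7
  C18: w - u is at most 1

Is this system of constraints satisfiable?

Setting (x, y, z, w, v, u) = (4, 6, 5, 3, 5, 4) satisfies everything: constraint 1: w + u = 7; constraint 6: w + v = 8; constraint 10: w - z = -2, and the others follow.

Satisfiable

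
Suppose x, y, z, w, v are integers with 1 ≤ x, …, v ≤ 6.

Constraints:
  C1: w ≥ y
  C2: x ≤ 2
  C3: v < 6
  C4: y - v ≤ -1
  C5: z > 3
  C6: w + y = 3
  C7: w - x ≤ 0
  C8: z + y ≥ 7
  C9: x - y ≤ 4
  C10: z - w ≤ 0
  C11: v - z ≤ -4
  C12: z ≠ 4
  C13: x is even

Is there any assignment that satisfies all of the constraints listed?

Unsatisfiable

Constraints 4, 7, 9, 10, and 11 give z − v ≥ 4, v − y ≥ 1, y − x ≥ -4, x − w ≥ 0, w − z ≥ 0.
Adding all 5 inequalities: the left sides telescope to 0, and the right sides sum to 4 + 1 + (-4) + 0 + 0 = 1. So 0 ≥ 1, which is false.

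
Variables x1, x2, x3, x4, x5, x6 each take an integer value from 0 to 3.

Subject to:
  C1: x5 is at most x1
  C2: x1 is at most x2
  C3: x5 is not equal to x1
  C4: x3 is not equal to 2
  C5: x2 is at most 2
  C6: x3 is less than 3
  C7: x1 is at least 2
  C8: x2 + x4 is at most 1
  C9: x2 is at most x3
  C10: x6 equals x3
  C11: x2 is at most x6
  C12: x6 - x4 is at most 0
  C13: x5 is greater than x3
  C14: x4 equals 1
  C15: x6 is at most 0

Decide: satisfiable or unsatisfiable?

From constraints 2 and 7: x2 ≥ x1 and x1 ≥ 2, so x2 ≥ 2. From constraints 11 and 15: x2 ≤ x6 and x6 ≤ 0, so x2 ≤ 0. But 0 < 2, so no value of x2 works.

Unsatisfiable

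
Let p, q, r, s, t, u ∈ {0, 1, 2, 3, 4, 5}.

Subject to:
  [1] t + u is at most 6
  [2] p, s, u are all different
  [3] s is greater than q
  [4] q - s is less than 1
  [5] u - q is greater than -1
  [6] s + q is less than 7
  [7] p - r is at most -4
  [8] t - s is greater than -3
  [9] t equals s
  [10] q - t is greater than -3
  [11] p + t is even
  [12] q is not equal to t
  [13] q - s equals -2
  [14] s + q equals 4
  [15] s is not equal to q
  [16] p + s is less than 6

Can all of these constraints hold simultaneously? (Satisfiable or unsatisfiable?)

One satisfying assignment is p = 1, q = 1, r = 5, s = 3, t = 3, u = 2.
For the less obvious constraints — constraint 1: t + u = 5; constraint 4: q - s = -2 — and the others hold by inspection.

Satisfiable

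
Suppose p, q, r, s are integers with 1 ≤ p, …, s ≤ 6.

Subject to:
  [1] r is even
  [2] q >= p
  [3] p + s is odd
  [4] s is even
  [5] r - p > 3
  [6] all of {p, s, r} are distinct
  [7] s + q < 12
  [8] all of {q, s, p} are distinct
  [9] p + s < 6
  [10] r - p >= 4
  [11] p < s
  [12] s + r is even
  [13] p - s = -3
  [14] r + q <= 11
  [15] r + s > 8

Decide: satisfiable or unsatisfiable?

Satisfiable

Take p = 1, q = 5, r = 6, s = 4. Then constraint 5: r - p = 5; constraint 7: s + q = 9; constraint 9: p + s = 5, and every other listed constraint is also met.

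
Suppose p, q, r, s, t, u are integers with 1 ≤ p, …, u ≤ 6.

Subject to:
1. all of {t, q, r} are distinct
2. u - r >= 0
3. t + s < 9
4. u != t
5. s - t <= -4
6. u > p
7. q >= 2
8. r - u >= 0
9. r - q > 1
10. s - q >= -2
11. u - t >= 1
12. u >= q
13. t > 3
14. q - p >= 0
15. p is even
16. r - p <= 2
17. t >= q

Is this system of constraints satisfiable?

Unsatisfiable

Constraints 5, 8, 10, 11, 14, and 16 give r − u ≥ 0, u − t ≥ 1, t − s ≥ 4, s − q ≥ -2, q − p ≥ 0, p − r ≥ -2.
Adding all 6 inequalities: the left sides telescope to 0, and the right sides sum to 0 + 1 + 4 + (-2) + 0 + (-2) = 1. So 0 ≥ 1, which is false.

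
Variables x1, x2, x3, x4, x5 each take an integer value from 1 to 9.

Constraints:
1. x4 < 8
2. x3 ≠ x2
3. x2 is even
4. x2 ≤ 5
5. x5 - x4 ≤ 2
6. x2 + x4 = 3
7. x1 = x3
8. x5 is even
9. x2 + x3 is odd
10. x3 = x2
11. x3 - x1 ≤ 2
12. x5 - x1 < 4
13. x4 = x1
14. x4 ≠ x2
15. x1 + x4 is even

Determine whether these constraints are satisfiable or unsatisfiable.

Unsatisfiable

From constraints 7, 10, and 13, x4 = x1 = x3 = x2, so x4 = x2. But constraint 14 says x4 ≠ x2. Contradiction.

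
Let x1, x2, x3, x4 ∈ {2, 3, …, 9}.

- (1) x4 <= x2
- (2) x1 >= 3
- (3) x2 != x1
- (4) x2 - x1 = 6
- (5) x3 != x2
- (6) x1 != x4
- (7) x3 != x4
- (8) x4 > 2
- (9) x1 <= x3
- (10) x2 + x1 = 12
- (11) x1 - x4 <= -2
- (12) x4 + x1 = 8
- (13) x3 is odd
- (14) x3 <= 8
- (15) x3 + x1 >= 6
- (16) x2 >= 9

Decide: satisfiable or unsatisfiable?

Try x1 = 3, x2 = 9, x3 = 3, x4 = 5.
Check constraint 4: x2 - x1 = 6; constraint 10: x2 + x1 = 12. The remaining constraints are straightforward to verify.

Satisfiable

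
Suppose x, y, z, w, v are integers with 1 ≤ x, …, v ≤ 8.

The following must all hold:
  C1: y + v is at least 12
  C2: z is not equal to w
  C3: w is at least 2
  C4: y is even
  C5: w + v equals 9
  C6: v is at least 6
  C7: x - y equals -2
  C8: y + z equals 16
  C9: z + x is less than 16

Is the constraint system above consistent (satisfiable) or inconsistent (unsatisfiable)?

The assignment x = 6, y = 8, z = 8, w = 2, v = 7 works:
  constraint 1 holds since y + v = 15.
  constraint 5 holds since w + v = 9.
  constraint 7 holds since x - y = -2.
The rest check out directly.

Satisfiable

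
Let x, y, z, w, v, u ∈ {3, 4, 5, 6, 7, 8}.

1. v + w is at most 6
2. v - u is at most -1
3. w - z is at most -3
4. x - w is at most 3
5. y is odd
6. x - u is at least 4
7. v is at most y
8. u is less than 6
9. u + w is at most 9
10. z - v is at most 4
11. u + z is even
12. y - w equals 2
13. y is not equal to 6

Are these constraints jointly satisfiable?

Constraints 2, 3, 4, 6, and 10 give v − z ≥ -4, z − w ≥ 3, w − x ≥ -3, x − u ≥ 4, u − v ≥ 1.
Adding all 5 inequalities: the left sides telescope to 0, and the right sides sum to (-4) + 3 + (-3) + 4 + 1 = 1. So 0 ≥ 1, which is false.

Unsatisfiable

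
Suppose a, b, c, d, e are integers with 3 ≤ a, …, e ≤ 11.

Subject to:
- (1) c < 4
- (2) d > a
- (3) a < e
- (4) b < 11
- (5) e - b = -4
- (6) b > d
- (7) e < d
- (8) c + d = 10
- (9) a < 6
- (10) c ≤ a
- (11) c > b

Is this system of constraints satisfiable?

Constraints 3, 6, 7, 10, and 11 give d < b, b < c, c ≤ a, a < e, e < d. Chaining: d < b < c ≤ a < e < d, which forces d < d — impossible.

Unsatisfiable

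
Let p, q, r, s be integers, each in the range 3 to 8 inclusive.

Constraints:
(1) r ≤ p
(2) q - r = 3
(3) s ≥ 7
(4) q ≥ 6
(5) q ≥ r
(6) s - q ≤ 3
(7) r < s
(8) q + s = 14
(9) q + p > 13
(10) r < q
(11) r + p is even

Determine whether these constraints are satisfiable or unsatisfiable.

Take p = 8, q = 7, r = 4, s = 7. Then constraint 2: q - r = 3; constraint 6: s - q = 0, and every other listed constraint is also met.

Satisfiable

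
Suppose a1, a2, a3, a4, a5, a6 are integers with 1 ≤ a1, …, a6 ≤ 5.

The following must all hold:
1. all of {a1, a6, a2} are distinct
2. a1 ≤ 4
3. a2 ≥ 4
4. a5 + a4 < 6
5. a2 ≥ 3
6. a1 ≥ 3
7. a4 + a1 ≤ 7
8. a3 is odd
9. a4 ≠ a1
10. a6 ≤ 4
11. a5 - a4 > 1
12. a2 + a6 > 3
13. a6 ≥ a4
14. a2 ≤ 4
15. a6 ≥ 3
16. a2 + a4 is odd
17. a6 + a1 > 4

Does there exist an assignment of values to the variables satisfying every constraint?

Unsatisfiable

Constraints 2, 5, 6, 10, 14, and 15 confine each of a1, a6, a2 to the 2 values {3, 4}.
Constraint 1 requires all 3 of them to be distinct, but only 2 values are available — impossible by the pigeonhole principle.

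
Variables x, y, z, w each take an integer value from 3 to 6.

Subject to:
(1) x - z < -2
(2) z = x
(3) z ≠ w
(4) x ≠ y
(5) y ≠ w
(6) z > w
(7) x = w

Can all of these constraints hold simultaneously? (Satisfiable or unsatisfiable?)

Unsatisfiable

From constraints 2 and 7, z = x = w, so z = w. But constraint 3 says z ≠ w. Contradiction.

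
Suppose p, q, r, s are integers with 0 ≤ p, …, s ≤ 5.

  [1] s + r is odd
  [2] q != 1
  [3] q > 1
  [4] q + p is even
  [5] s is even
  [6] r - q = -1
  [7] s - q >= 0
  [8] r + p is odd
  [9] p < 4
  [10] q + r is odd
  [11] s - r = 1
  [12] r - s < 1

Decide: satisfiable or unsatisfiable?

Setting (p, q, r, s) = (0, 2, 1, 2) satisfies everything: constraint 6: r - q = -1; constraint 7: s - q = 0; constraint 11: s - r = 1, and the others follow.

Satisfiable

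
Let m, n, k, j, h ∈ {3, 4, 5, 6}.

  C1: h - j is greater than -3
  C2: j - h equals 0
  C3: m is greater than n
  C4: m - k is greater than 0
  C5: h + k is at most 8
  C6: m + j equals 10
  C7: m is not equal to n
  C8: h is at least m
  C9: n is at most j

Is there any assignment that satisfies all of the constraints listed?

The assignment m = 5, n = 3, k = 3, j = 5, h = 5 works:
  constraint 1 holds since h - j = 0.
  constraint 2 holds since j - h = 0.
The rest check out directly.

Satisfiable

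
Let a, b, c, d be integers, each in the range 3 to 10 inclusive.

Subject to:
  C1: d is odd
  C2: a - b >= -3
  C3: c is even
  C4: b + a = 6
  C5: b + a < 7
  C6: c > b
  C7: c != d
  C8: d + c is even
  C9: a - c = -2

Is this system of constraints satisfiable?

Unsatisfiable

Constraint 1 makes d odd and constraint 3 makes c even, so d + c must be odd. Constraint 8 says d + c is even — contradiction.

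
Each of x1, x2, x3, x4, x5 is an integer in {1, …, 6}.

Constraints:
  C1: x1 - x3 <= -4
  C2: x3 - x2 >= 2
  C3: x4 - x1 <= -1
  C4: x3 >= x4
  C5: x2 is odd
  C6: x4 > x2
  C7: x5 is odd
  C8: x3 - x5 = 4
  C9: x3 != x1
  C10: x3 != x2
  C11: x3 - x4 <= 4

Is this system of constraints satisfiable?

Constraints 1, 3, and 11 give x4 − x3 ≥ -4, x3 − x1 ≥ 4, x1 − x4 ≥ 1.
Adding all 3 inequalities: the left sides telescope to 0, and the right sides sum to (-4) + 4 + 1 = 1. So 0 ≥ 1, which is false.

Unsatisfiable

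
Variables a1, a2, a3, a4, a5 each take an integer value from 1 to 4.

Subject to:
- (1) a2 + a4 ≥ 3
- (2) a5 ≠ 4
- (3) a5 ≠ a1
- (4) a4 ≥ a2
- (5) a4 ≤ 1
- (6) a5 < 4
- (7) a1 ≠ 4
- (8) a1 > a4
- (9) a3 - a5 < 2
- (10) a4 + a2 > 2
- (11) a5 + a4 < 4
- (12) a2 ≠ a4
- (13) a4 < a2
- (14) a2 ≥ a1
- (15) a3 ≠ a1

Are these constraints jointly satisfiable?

Unsatisfiable

Constraints 4, 8, and 14 give a1 ≤ a2, a2 ≤ a4, a4 < a1. Chaining: a1 ≤ a2 ≤ a4 < a1, which forces a1 < a1 — impossible.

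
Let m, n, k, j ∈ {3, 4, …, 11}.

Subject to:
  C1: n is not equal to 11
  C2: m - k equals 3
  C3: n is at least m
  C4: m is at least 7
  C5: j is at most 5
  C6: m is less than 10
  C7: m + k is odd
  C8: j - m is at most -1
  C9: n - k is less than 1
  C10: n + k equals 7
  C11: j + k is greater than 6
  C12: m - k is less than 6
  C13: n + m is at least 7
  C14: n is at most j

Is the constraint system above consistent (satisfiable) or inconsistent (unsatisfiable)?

Unsatisfiable

From constraints 3 and 4: n ≥ m and m ≥ 7, so n ≥ 7. From constraints 5 and 14: n ≤ j and j ≤ 5, so n ≤ 5. But 5 < 7, so no value of n works.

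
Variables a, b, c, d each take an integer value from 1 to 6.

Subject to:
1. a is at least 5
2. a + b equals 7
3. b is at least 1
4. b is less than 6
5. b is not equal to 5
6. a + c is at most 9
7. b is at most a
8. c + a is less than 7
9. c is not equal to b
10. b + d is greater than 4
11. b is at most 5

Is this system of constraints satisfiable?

Take a = 5, b = 2, c = 1, d = 4. Then constraint 2: a + b = 7; constraint 6: a + c = 6; constraint 8: c + a = 6, and every other listed constraint is also met.

Satisfiable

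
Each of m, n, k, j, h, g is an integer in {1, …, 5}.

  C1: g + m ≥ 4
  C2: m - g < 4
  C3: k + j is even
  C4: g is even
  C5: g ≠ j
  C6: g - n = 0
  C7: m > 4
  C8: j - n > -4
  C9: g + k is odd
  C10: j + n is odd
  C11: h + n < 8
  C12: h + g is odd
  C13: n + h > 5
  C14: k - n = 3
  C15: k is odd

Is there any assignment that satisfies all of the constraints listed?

One satisfying assignment is m = 5, n = 2, k = 5, j = 1, h = 5, g = 2.
For the less obvious constraints — constraint 1: g + m = 7; constraint 2: m - g = 3 — and the others hold by inspection.

Satisfiable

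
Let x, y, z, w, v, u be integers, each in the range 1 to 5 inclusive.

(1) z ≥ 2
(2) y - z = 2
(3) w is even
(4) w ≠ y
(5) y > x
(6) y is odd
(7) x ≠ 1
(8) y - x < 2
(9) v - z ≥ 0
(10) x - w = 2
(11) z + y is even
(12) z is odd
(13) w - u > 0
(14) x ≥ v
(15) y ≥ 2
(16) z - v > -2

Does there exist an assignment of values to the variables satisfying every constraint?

Satisfiable

The assignment x = 4, y = 5, z = 3, w = 2, v = 3, u = 1 works:
  constraint 2 holds since y - z = 2.
  constraint 8 holds since y - x = 1.
The rest check out directly.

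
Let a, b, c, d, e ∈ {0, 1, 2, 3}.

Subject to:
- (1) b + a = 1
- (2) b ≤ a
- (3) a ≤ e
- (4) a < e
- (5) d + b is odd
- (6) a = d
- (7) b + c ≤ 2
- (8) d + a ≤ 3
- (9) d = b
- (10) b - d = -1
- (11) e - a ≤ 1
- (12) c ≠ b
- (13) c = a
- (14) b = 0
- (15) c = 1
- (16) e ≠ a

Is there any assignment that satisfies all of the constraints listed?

Constraint 15 fixes c = 1 and constraint 14 fixes b = 0. Constraints 6, 9, and 13 give c = a = d = b, so c = b. But 1 ≠ 0 — contradiction.

Unsatisfiable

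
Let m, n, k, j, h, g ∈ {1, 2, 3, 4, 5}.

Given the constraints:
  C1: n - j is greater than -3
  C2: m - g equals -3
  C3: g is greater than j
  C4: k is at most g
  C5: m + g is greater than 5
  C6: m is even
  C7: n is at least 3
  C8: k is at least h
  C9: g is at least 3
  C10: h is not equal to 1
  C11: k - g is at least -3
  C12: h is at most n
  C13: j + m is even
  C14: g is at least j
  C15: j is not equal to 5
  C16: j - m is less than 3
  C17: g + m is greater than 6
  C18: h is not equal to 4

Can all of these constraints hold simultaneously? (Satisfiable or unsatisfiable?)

The assignment m = 2, n = 4, k = 5, j = 4, h = 3, g = 5 works:
  constraint 1 holds since n - j = 0.
  constraint 2 holds since m - g = -3.
  constraint 5 holds since m + g = 7.
The rest check out directly.

Satisfiable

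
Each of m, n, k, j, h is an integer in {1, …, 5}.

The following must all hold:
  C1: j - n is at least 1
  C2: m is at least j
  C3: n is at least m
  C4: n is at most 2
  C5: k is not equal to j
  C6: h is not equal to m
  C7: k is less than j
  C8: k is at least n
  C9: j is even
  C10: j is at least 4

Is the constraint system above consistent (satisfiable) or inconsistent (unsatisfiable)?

From constraints 2 and 10: m ≥ j and j ≥ 4, so m ≥ 4. From constraints 3 and 4: m ≤ n and n ≤ 2, so m ≤ 2. But 2 < 4, so no value of m works.

Unsatisfiable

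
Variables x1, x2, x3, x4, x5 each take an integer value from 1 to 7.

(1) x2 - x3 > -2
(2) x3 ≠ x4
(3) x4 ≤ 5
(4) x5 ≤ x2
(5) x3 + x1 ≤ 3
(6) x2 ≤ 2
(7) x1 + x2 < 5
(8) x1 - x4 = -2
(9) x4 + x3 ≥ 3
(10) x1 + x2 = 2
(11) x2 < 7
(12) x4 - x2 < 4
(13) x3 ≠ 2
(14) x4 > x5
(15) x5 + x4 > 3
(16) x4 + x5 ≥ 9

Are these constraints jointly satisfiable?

Unsatisfiable

From constraint 3: x4 ≤ 5. From constraints 4 and 6: x5 ≤ x2 ≤ 2. Hence x4 + x5 ≤ 7. But constraint 16 requires x4 + x5 ≥ 9, and 9 > 7. Contradiction.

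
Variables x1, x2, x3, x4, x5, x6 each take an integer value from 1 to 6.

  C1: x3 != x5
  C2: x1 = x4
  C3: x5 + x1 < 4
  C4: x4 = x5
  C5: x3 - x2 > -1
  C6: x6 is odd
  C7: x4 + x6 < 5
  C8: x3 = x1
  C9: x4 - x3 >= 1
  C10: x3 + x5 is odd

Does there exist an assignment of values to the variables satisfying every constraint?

Unsatisfiable

From constraints 2, 4, and 8, x3 = x1 = x4 = x5, so x3 = x5. But constraint 1 says x3 ≠ x5. Contradiction.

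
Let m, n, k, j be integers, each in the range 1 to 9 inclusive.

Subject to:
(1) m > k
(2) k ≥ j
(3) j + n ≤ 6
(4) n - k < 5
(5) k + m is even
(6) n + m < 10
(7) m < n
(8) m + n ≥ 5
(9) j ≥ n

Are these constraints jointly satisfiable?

Constraints 1, 2, 7, and 9 give k < m, m < n, n ≤ j, j ≤ k. Chaining: k < m < n ≤ j ≤ k, which forces k < k — impossible.

Unsatisfiable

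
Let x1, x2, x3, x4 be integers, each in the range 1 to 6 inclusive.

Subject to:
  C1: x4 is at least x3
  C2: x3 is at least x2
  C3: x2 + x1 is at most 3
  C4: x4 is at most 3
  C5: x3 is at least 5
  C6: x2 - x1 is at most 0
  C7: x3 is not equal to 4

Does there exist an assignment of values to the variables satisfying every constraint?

From constraints 1 and 5: x4 ≥ x3 and x3 ≥ 5, so x4 ≥ 5. From constraint 4: x4 ≤ 3. But 3 < 5, so no value of x4 works.

Unsatisfiable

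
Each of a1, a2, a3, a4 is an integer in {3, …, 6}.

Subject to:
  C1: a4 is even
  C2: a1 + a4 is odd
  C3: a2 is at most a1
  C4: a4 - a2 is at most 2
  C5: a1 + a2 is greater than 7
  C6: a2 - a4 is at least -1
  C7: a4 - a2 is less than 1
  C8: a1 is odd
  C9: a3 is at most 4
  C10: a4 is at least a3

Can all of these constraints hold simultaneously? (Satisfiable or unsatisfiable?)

Try a1 = 5, a2 = 5, a3 = 3, a4 = 4.
Check constraint 4: a4 - a2 = -1; constraint 5: a1 + a2 = 10. The remaining constraints are straightforward to verify.

Satisfiable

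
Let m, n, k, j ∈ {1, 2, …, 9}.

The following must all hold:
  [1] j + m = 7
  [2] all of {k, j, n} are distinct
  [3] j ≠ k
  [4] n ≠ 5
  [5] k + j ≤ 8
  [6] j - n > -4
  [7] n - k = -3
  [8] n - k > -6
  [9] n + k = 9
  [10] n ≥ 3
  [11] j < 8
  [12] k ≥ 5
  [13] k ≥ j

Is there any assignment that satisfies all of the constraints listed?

Satisfiable

Take m = 5, n = 3, k = 6, j = 2. Then constraint 1: j + m = 7; constraint 5: k + j = 8, and every other listed constraint is also met.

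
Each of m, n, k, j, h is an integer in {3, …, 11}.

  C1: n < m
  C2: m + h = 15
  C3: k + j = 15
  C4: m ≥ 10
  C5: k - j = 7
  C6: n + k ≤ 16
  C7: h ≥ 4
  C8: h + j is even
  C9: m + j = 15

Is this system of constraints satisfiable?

Satisfiable

Setting (m, n, k, j, h) = (11, 3, 11, 4, 4) satisfies everything: constraint 2: m + h = 15; constraint 3: k + j = 15, and the others follow.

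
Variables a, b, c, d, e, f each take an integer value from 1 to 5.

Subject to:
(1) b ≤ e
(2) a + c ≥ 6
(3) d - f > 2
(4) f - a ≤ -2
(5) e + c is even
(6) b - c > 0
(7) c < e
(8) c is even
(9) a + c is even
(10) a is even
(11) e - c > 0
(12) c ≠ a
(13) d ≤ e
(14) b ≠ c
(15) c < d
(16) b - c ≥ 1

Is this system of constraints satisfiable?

Satisfiable

Take a = 4, b = 4, c = 2, d = 4, e = 4, f = 1. Then constraint 2: a + c = 6; constraint 3: d - f = 3, and every other listed constraint is also met.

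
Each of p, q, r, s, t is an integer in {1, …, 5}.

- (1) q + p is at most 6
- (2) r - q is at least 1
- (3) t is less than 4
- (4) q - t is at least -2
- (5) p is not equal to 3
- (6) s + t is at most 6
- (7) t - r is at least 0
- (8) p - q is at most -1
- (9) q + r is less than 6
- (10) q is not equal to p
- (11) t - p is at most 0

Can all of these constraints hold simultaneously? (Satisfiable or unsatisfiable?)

Unsatisfiable

Constraints 2, 7, 8, and 11 give q − p ≥ 1, p − t ≥ 0, t − r ≥ 0, r − q ≥ 1.
Adding all 4 inequalities: the left sides telescope to 0, and the right sides sum to 1 + 0 + 0 + 1 = 2. So 0 ≥ 2, which is false.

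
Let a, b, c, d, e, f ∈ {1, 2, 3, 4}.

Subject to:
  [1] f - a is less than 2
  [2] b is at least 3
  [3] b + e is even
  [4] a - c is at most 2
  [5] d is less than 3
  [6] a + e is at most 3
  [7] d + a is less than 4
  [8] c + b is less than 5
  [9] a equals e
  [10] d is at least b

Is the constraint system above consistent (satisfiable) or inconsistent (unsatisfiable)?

From constraints 2 and 10: d ≥ b and b ≥ 3, so d ≥ 3. From constraint 5: d ≤ 2. But 2 < 3, so no value of d works.

Unsatisfiable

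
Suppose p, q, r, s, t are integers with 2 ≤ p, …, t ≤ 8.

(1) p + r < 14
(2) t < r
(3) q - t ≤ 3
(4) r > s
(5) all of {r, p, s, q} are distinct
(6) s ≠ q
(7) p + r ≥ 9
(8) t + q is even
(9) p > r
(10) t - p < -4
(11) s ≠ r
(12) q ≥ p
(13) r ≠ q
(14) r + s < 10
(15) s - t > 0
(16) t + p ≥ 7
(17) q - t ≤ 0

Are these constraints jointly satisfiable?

Constraints 4, 9, 12, 15, and 17 give p ≤ q, q ≤ t, t < s, s < r, r < p. Chaining: p ≤ q ≤ t < s < r < p, which forces p < p — impossible.

Unsatisfiable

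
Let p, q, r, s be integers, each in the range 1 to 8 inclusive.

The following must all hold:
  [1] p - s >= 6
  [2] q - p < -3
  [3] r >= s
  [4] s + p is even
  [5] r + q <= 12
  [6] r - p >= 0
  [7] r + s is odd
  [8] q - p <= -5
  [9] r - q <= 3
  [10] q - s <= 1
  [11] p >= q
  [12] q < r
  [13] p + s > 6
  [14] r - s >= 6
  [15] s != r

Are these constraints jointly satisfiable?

Unsatisfiable

Constraints 1, 6, 9, and 10 give p − s ≥ 6, s − q ≥ -1, q − r ≥ -3, r − p ≥ 0.
Adding all 4 inequalities: the left sides telescope to 0, and the right sides sum to 6 + (-1) + (-3) + 0 = 2. So 0 ≥ 2, which is false.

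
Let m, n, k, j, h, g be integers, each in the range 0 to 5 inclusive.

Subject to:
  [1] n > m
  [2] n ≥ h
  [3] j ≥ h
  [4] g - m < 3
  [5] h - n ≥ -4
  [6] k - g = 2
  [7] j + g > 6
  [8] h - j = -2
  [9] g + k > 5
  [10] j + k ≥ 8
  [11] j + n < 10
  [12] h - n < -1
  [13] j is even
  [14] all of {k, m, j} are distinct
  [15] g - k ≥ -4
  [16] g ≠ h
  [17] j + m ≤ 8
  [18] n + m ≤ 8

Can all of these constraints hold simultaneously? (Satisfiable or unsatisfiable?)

Setting (m, n, k, j, h, g) = (1, 5, 5, 4, 2, 3) satisfies everything: constraint 4: g - m = 2; constraint 5: h - n = -3; constraint 6: k - g = 2, and the others follow.

Satisfiable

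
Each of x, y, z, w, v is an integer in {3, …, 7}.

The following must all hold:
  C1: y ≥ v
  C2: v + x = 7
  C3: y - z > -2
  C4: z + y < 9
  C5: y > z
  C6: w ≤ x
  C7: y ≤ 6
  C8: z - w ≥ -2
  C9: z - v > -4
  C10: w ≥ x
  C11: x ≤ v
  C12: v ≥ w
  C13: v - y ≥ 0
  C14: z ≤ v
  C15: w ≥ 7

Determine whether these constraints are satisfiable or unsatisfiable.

From constraints 12 and 15: v ≥ w and w ≥ 7, so v ≥ 7. From constraints 1 and 7: v ≤ y and y ≤ 6, so v ≤ 6. But 6 < 7, so no value of v works.

Unsatisfiable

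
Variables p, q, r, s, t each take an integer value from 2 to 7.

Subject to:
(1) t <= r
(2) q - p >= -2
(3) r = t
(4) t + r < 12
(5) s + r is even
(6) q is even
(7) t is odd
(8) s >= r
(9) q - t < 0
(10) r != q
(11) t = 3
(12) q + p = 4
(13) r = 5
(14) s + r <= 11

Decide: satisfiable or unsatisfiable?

Unsatisfiable

Constraint 13 fixes r = 5 and constraint 11 fixes t = 3, but constraint 3 requires r = t. Since 5 ≠ 3, contradiction.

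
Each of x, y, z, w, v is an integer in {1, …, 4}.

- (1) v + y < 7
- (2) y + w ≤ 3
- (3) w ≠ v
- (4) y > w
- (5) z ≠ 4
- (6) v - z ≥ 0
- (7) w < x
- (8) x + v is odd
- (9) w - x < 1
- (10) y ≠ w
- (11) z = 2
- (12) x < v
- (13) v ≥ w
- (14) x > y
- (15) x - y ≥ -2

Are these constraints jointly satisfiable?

Take x = 3, y = 2, z = 2, w = 1, v = 4. Then constraint 1: v + y = 6; constraint 2: y + w = 3, and every other listed constraint is also met.

Satisfiable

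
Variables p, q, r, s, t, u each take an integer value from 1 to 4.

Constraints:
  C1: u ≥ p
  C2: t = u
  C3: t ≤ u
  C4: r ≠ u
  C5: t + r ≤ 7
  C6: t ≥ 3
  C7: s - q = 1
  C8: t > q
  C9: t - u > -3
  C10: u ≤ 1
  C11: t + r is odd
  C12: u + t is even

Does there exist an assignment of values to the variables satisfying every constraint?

Unsatisfiable

From constraint 6: t ≥ 3. From constraints 3 and 10: t ≤ u and u ≤ 1, so t ≤ 1. But 1 < 3, so no value of t works.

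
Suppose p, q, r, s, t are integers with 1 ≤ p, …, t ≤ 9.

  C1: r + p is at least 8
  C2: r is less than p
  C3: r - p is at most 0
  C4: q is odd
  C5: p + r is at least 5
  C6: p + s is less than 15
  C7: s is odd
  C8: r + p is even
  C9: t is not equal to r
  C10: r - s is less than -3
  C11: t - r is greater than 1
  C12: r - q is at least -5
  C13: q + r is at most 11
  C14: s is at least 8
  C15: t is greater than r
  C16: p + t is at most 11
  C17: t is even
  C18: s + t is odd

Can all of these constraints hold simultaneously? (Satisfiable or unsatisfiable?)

Satisfiable

One satisfying assignment is p = 5, q = 7, r = 3, s = 9, t = 6.
For the less obvious constraints — constraint 1: r + p = 8; constraint 3: r - p = -2 — and the others hold by inspection.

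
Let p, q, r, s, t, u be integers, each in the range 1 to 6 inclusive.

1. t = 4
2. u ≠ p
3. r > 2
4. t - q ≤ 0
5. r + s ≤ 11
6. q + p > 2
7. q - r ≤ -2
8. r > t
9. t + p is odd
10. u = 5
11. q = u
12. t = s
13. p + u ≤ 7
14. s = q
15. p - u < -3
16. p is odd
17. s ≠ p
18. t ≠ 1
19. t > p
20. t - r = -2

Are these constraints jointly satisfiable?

Constraint 1 fixes t = 4 and constraint 10 fixes u = 5. Constraints 11, 12, and 14 give t = s = q = u, so t = u. But 4 ≠ 5 — contradiction.

Unsatisfiable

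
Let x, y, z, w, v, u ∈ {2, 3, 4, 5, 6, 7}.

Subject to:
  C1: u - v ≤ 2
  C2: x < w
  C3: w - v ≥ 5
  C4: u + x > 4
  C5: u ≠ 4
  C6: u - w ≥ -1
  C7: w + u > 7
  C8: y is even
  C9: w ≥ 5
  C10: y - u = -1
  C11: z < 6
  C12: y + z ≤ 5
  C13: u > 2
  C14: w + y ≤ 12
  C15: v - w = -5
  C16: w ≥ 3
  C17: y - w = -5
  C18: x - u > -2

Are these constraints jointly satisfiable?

Constraints 1, 3, and 6 give v − u ≥ -2, u − w ≥ -1, w − v ≥ 5.
Adding all 3 inequalities: the left sides telescope to 0, and the right sides sum to (-2) + (-1) + 5 = 2. So 0 ≥ 2, which is false.

Unsatisfiable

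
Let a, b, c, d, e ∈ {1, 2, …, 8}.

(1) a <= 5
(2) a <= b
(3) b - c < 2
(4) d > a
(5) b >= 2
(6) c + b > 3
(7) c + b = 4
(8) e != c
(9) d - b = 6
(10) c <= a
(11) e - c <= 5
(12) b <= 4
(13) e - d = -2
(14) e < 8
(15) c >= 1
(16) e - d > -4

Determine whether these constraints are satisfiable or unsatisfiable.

The assignment a = 2, b = 2, c = 2, d = 8, e = 6 works:
  constraint 3 holds since b - c = 0.
  constraint 6 holds since c + b = 4.
  constraint 7 holds since c + b = 4.
The rest check out directly.

Satisfiable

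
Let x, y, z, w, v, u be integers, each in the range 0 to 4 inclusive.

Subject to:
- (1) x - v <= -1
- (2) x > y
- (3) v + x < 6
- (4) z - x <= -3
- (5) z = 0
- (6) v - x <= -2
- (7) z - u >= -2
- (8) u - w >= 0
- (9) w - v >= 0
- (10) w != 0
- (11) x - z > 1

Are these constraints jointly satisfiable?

Constraints 1, 4, 7, 8, and 9 give u − w ≥ 0, w − v ≥ 0, v − x ≥ 1, x − z ≥ 3, z − u ≥ -2.
Adding all 5 inequalities: the left sides telescope to 0, and the right sides sum to 0 + 0 + 1 + 3 + (-2) = 2. So 0 ≥ 2, which is false.

Unsatisfiable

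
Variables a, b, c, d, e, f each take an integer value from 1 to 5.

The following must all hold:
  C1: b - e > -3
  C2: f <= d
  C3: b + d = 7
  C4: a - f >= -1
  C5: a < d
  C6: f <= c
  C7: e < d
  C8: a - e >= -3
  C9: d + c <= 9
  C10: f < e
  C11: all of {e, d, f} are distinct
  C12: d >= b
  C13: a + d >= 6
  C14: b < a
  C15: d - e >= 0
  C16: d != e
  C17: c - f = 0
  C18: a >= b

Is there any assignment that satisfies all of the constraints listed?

Take a = 3, b = 2, c = 2, d = 5, e = 4, f = 2. Then constraint 1: b - e = -2; constraint 3: b + d = 7; constraint 4: a - f = 1, and every other listed constraint is also met.

Satisfiable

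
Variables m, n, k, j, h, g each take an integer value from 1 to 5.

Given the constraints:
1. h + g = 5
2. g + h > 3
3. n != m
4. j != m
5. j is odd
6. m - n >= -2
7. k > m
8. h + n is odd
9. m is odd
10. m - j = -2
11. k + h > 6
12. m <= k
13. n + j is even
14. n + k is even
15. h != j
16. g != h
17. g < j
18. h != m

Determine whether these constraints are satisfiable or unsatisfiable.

Satisfiable

The assignment m = 3, n = 5, k = 5, j = 5, h = 4, g = 1 works:
  constraint 1 holds since h + g = 5.
  constraint 2 holds since g + h = 5.
  constraint 6 holds since m - n = -2.
The rest check out directly.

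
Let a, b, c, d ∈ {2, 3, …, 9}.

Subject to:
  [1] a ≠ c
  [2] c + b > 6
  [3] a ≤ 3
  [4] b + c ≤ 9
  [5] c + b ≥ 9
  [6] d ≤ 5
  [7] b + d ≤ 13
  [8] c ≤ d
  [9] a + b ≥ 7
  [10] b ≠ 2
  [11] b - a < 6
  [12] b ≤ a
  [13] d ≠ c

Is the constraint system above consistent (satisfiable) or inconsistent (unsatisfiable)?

Unsatisfiable

From constraints 6 and 8: c ≤ d ≤ 5. From constraints 3 and 12: b ≤ a ≤ 3. Hence c + b ≤ 8. But constraint 5 requires c + b ≥ 9, and 9 > 8. Contradiction.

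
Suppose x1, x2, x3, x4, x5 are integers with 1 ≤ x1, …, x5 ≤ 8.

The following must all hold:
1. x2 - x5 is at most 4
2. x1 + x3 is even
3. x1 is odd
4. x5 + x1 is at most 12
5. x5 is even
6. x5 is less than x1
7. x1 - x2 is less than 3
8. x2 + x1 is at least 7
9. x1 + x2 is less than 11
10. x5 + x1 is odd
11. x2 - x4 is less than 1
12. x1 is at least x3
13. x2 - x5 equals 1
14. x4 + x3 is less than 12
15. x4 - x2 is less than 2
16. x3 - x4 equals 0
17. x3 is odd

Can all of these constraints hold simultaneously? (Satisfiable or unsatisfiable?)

Satisfiable

One satisfying assignment is x1 = 5, x2 = 5, x3 = 5, x4 = 5, x5 = 4.
For the less obvious constraints — constraint 1: x2 - x5 = 1; constraint 4: x5 + x1 = 9; constraint 7: x1 - x2 = 0 — and the others hold by inspection.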